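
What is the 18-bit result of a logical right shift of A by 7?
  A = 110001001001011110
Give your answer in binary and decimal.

Logical shift right by 7: drop the bottom 7 bit(s), prepend 7 zero(s) on the left.
  110001001001011110  ->  keep [11000100100], discard [1011110], prepend 0000000
= 000000011000100100

Answer: 000000011000100100 (1572)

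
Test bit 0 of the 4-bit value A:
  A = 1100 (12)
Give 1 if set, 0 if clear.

Bit 0 is the 1st from the right.
  1100
     ^
That bit is 0.

Answer: 0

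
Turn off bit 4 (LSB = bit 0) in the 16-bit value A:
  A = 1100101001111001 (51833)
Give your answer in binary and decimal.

Mask = ~(1 << 4) = 1111111111101111
Bit 4 of A is 1, so AND-ing with the mask clears it to 0.
  1100101001111001
& 1111111111101111
------------------
  1100101001101001

Answer: 1100101001101001 (51817)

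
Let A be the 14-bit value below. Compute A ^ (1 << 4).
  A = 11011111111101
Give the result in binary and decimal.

Mask = 1 << 4 = 00000000010000
Bit 4 of A is 1; XOR with the mask flips it to 0.
  11011111111101
^ 00000000010000
----------------
  11011111101101

Answer: 11011111101101 (14317)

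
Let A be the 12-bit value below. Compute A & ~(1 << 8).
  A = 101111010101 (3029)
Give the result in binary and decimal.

Mask = ~(1 << 8) = 111011111111
Bit 8 of A is 1, so AND-ing with the mask clears it to 0.
  101111010101
& 111011111111
--------------
  101011010101

Answer: 101011010101 (2773)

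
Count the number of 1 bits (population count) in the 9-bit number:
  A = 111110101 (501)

111110101
1-bits at positions (from bit 0 = LSB): 0, 2, 4, 5, 6, 7, 8
Count = 7

Answer: 7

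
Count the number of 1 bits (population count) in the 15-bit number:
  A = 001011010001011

001011010001011
1-bits at positions (from bit 0 = LSB): 0, 1, 3, 7, 9, 10, 12
Count = 7

Answer: 7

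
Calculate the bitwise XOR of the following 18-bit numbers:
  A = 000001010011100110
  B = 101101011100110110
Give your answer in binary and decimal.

Apply ^ to each column (1 where bits differ):
  000001010011100110
^ 101101011100110110
--------------------
  101100001111010000

Answer: 101100001111010000 (181200)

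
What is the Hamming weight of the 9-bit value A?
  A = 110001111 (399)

110001111
1-bits at positions (from bit 0 = LSB): 0, 1, 2, 3, 7, 8
Count = 6

Answer: 6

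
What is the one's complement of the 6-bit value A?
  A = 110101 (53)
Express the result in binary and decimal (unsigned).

Flip each bit (0->1, 1->0):
  110101
  001010

Answer: 001010 (10)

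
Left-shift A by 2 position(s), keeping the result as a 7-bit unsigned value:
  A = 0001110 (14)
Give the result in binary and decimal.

Shift left by 2: drop the top 2 bit(s), append 2 zero(s) on the right.
  0001110  ->  discard [00], keep [01110], append 00
= 0111000

Answer: 0111000 (56)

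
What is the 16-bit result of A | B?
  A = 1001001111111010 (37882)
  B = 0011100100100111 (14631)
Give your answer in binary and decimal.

Apply | to each column (1 where either bit is 1):
  1001001111111010
| 0011100100100111
------------------
  1011101111111111

Answer: 1011101111111111 (48127)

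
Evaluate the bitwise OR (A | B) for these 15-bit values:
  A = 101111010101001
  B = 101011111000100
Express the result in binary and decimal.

Apply | to each column (1 where either bit is 1):
  101111010101001
| 101011111000100
-----------------
  101111111101101

Answer: 101111111101101 (24557)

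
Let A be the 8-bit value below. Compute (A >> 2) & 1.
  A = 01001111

Bit 2 is the 3rd from the right.
  01001111
       ^
That bit is 1.

Answer: 1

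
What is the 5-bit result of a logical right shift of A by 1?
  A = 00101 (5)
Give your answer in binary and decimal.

Logical shift right by 1: drop the bottom 1 bit(s), prepend 1 zero(s) on the left.
  00101  ->  keep [0010], discard [1], prepend 0
= 00010

Answer: 00010 (2)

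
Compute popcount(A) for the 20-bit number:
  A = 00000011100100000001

00000011100100000001
1-bits at positions (from bit 0 = LSB): 0, 8, 11, 12, 13
Count = 5

Answer: 5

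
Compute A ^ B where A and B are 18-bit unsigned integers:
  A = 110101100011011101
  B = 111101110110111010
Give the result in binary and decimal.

Apply ^ to each column (1 where bits differ):
  110101100011011101
^ 111101110110111010
--------------------
  001000010101100111

Answer: 001000010101100111 (34151)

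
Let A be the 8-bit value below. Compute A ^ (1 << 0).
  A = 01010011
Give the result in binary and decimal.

Mask = 1 << 0 = 00000001
Bit 0 of A is 1; XOR with the mask flips it to 0.
  01010011
^ 00000001
----------
  01010010

Answer: 01010010 (82)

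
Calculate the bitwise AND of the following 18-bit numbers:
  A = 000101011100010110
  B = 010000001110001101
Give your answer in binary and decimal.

Apply & to each column (1 only where both bits are 1):
  000101011100010110
& 010000001110001101
--------------------
  000000001100000100

Answer: 000000001100000100 (772)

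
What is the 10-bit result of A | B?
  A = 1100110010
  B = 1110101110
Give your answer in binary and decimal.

Apply | to each column (1 where either bit is 1):
  1100110010
| 1110101110
------------
  1110111110

Answer: 1110111110 (958)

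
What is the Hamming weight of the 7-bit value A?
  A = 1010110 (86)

1010110
1-bits at positions (from bit 0 = LSB): 1, 2, 4, 6
Count = 4

Answer: 4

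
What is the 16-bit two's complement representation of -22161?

1. Binary of +22161:  0101011010010001
2. Invert bits:     1010100101101110
3. Add 1:           1010100101101111

Answer: 1010100101101111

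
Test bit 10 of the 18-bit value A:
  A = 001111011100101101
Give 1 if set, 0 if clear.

Bit 10 is the 11th from the right.
  001111011100101101
         ^
That bit is 1.

Answer: 1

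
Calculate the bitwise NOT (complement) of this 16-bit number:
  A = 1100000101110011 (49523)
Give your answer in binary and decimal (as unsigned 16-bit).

Flip each bit (0->1, 1->0):
  1100000101110011
  0011111010001100

Answer: 0011111010001100 (16012)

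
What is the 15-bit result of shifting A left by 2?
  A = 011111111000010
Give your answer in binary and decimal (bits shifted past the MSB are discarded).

Shift left by 2: drop the top 2 bit(s), append 2 zero(s) on the right.
  011111111000010  ->  discard [01], keep [1111111000010], append 00
= 111111100001000

Answer: 111111100001000 (32520)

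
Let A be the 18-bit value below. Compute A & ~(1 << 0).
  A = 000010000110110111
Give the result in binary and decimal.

Mask = ~(1 << 0) = 111111111111111110
Bit 0 of A is 1, so AND-ing with the mask clears it to 0.
  000010000110110111
& 111111111111111110
--------------------
  000010000110110110

Answer: 000010000110110110 (8630)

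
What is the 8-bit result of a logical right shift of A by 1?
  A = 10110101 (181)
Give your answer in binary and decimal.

Logical shift right by 1: drop the bottom 1 bit(s), prepend 1 zero(s) on the left.
  10110101  ->  keep [1011010], discard [1], prepend 0
= 01011010

Answer: 01011010 (90)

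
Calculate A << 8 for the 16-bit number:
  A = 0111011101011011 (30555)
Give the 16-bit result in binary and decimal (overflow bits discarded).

Shift left by 8: drop the top 8 bit(s), append 8 zero(s) on the right.
  0111011101011011  ->  discard [01110111], keep [01011011], append 00000000
= 0101101100000000

Answer: 0101101100000000 (23296)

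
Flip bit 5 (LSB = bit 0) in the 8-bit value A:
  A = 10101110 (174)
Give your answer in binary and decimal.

Mask = 1 << 5 = 00100000
Bit 5 of A is 1; XOR with the mask flips it to 0.
  10101110
^ 00100000
----------
  10001110

Answer: 10001110 (142)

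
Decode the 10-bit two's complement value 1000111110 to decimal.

MSB is 1, so the value is negative. Find the magnitude:
1. Invert bits:  0111000001
2. Add 1:        0111000010  = 450
3. Apply sign:   -450

Answer: -450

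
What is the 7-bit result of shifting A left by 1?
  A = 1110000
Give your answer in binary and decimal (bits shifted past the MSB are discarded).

Shift left by 1: drop the top 1 bit(s), append 1 zero(s) on the right.
  1110000  ->  discard [1], keep [110000], append 0
= 1100000

Answer: 1100000 (96)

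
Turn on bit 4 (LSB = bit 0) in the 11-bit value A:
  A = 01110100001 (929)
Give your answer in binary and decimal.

Mask = 1 << 4 = 00000010000
Bit 4 of A is 0, so OR-ing with the mask flips it to 1.
  01110100001
| 00000010000
-------------
  01110110001

Answer: 01110110001 (945)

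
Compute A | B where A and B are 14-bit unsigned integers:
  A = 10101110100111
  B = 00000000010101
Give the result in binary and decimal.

Apply | to each column (1 where either bit is 1):
  10101110100111
| 00000000010101
----------------
  10101110110111

Answer: 10101110110111 (11191)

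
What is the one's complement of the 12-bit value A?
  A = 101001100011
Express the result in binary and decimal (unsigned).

Flip each bit (0->1, 1->0):
  101001100011
  010110011100

Answer: 010110011100 (1436)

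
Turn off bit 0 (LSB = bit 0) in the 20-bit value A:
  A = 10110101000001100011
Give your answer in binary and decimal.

Mask = ~(1 << 0) = 11111111111111111110
Bit 0 of A is 1, so AND-ing with the mask clears it to 0.
  10110101000001100011
& 11111111111111111110
----------------------
  10110101000001100010

Answer: 10110101000001100010 (741474)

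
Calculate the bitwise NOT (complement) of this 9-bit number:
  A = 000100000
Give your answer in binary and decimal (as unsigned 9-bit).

Flip each bit (0->1, 1->0):
  000100000
  111011111

Answer: 111011111 (479)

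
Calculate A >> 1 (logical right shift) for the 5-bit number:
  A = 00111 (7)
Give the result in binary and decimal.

Logical shift right by 1: drop the bottom 1 bit(s), prepend 1 zero(s) on the left.
  00111  ->  keep [0011], discard [1], prepend 0
= 00011

Answer: 00011 (3)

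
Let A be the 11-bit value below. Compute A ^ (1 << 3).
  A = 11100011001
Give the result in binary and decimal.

Mask = 1 << 3 = 00000001000
Bit 3 of A is 1; XOR with the mask flips it to 0.
  11100011001
^ 00000001000
-------------
  11100010001

Answer: 11100010001 (1809)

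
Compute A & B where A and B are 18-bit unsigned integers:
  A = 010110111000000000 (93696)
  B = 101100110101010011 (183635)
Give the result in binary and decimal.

Apply & to each column (1 only where both bits are 1):
  010110111000000000
& 101100110101010011
--------------------
  000100110000000000

Answer: 000100110000000000 (19456)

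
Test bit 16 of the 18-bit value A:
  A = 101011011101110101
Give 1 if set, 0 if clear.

Bit 16 is the 17th from the right.
  101011011101110101
   ^
That bit is 0.

Answer: 0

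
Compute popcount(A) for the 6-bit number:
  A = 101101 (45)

101101
1-bits at positions (from bit 0 = LSB): 0, 2, 3, 5
Count = 4

Answer: 4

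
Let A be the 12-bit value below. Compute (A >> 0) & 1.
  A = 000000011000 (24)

Bit 0 is the 1st from the right.
  000000011000
             ^
That bit is 0.

Answer: 0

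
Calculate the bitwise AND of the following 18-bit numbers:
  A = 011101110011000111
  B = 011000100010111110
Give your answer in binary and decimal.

Apply & to each column (1 only where both bits are 1):
  011101110011000111
& 011000100010111110
--------------------
  011000100010000110

Answer: 011000100010000110 (100486)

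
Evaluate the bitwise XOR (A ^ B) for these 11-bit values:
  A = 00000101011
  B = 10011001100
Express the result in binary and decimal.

Apply ^ to each column (1 where bits differ):
  00000101011
^ 10011001100
-------------
  10011100111

Answer: 10011100111 (1255)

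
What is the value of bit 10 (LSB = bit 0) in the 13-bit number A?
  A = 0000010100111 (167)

Bit 10 is the 11th from the right.
  0000010100111
    ^
That bit is 0.

Answer: 0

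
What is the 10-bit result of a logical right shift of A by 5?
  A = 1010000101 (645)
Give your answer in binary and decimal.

Logical shift right by 5: drop the bottom 5 bit(s), prepend 5 zero(s) on the left.
  1010000101  ->  keep [10100], discard [00101], prepend 00000
= 0000010100

Answer: 0000010100 (20)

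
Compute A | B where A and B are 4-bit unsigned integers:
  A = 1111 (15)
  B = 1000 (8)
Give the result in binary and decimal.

Apply | to each column (1 where either bit is 1):
  1111
| 1000
------
  1111

Answer: 1111 (15)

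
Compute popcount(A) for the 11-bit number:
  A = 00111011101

00111011101
1-bits at positions (from bit 0 = LSB): 0, 2, 3, 4, 6, 7, 8
Count = 7

Answer: 7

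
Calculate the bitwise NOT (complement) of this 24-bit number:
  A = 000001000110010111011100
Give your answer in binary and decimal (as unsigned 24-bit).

Flip each bit (0->1, 1->0):
  000001000110010111011100
  111110111001101000100011

Answer: 111110111001101000100011 (16488995)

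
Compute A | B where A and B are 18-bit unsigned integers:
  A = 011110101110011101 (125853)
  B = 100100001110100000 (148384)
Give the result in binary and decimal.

Apply | to each column (1 where either bit is 1):
  011110101110011101
| 100100001110100000
--------------------
  111110101110111101

Answer: 111110101110111101 (256957)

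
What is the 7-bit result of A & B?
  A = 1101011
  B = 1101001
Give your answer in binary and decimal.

Apply & to each column (1 only where both bits are 1):
  1101011
& 1101001
---------
  1101001

Answer: 1101001 (105)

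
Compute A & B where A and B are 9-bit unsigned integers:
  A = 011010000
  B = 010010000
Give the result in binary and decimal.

Apply & to each column (1 only where both bits are 1):
  011010000
& 010010000
-----------
  010010000

Answer: 010010000 (144)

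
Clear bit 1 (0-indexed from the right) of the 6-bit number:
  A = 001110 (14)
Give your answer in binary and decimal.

Mask = ~(1 << 1) = 111101
Bit 1 of A is 1, so AND-ing with the mask clears it to 0.
  001110
& 111101
--------
  001100

Answer: 001100 (12)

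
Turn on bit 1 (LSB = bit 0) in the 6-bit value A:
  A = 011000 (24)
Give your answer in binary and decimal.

Mask = 1 << 1 = 000010
Bit 1 of A is 0, so OR-ing with the mask flips it to 1.
  011000
| 000010
--------
  011010

Answer: 011010 (26)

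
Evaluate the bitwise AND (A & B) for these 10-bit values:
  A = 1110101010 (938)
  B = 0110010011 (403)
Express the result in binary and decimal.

Apply & to each column (1 only where both bits are 1):
  1110101010
& 0110010011
------------
  0110000010

Answer: 0110000010 (386)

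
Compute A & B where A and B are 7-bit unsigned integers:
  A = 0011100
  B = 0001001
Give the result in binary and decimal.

Apply & to each column (1 only where both bits are 1):
  0011100
& 0001001
---------
  0001000

Answer: 0001000 (8)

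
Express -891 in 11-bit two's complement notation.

1. Binary of +891:  01101111011
2. Invert bits:     10010000100
3. Add 1:           10010000101

Answer: 10010000101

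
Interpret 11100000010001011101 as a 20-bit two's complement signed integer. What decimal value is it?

MSB is 1, so the value is negative. Find the magnitude:
1. Invert bits:  00011111101110100010
2. Add 1:        00011111101110100011  = 129955
3. Apply sign:   -129955

Answer: -129955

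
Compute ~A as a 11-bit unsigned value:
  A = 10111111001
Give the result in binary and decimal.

Flip each bit (0->1, 1->0):
  10111111001
  01000000110

Answer: 01000000110 (518)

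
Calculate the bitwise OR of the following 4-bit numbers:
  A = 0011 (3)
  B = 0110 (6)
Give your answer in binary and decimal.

Apply | to each column (1 where either bit is 1):
  0011
| 0110
------
  0111

Answer: 0111 (7)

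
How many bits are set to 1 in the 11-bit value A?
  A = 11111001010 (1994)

11111001010
1-bits at positions (from bit 0 = LSB): 1, 3, 6, 7, 8, 9, 10
Count = 7

Answer: 7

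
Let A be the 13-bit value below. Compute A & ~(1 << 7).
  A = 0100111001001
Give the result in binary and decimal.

Mask = ~(1 << 7) = 1111101111111
Bit 7 of A is 1, so AND-ing with the mask clears it to 0.
  0100111001001
& 1111101111111
---------------
  0100101001001

Answer: 0100101001001 (2377)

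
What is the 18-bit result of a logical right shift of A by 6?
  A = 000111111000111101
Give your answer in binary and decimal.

Logical shift right by 6: drop the bottom 6 bit(s), prepend 6 zero(s) on the left.
  000111111000111101  ->  keep [000111111000], discard [111101], prepend 000000
= 000000000111111000

Answer: 000000000111111000 (504)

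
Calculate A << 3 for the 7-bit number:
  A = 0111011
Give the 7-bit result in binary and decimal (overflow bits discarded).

Shift left by 3: drop the top 3 bit(s), append 3 zero(s) on the right.
  0111011  ->  discard [011], keep [1011], append 000
= 1011000

Answer: 1011000 (88)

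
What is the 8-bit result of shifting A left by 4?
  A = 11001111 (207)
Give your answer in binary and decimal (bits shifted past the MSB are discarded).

Shift left by 4: drop the top 4 bit(s), append 4 zero(s) on the right.
  11001111  ->  discard [1100], keep [1111], append 0000
= 11110000

Answer: 11110000 (240)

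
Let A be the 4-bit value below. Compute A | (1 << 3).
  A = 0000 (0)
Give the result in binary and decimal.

Mask = 1 << 3 = 1000
Bit 3 of A is 0, so OR-ing with the mask flips it to 1.
  0000
| 1000
------
  1000

Answer: 1000 (8)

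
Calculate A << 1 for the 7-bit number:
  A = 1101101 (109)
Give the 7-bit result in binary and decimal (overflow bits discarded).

Shift left by 1: drop the top 1 bit(s), append 1 zero(s) on the right.
  1101101  ->  discard [1], keep [101101], append 0
= 1011010

Answer: 1011010 (90)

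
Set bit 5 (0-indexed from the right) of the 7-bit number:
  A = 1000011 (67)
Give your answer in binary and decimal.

Mask = 1 << 5 = 0100000
Bit 5 of A is 0, so OR-ing with the mask flips it to 1.
  1000011
| 0100000
---------
  1100011

Answer: 1100011 (99)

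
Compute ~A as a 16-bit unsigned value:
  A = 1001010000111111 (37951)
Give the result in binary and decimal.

Flip each bit (0->1, 1->0):
  1001010000111111
  0110101111000000

Answer: 0110101111000000 (27584)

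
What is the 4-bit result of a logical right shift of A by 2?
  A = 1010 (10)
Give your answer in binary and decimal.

Logical shift right by 2: drop the bottom 2 bit(s), prepend 2 zero(s) on the left.
  1010  ->  keep [10], discard [10], prepend 00
= 0010

Answer: 0010 (2)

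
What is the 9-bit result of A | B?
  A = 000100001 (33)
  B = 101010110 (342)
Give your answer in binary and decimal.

Apply | to each column (1 where either bit is 1):
  000100001
| 101010110
-----------
  101110111

Answer: 101110111 (375)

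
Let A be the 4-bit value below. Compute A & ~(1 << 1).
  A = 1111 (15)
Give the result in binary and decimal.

Mask = ~(1 << 1) = 1101
Bit 1 of A is 1, so AND-ing with the mask clears it to 0.
  1111
& 1101
------
  1101

Answer: 1101 (13)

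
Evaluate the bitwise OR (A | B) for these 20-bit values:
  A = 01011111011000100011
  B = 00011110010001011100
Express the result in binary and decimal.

Apply | to each column (1 where either bit is 1):
  01011111011000100011
| 00011110010001011100
----------------------
  01011111011001111111

Answer: 01011111011001111111 (390783)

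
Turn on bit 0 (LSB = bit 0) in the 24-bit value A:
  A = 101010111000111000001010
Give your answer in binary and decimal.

Mask = 1 << 0 = 000000000000000000000001
Bit 0 of A is 0, so OR-ing with the mask flips it to 1.
  101010111000111000001010
| 000000000000000000000001
--------------------------
  101010111000111000001011

Answer: 101010111000111000001011 (11243019)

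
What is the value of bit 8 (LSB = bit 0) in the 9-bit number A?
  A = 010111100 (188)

Bit 8 is the 9th from the right.
  010111100
  ^
That bit is 0.

Answer: 0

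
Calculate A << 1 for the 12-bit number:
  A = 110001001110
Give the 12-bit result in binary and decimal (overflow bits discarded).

Shift left by 1: drop the top 1 bit(s), append 1 zero(s) on the right.
  110001001110  ->  discard [1], keep [10001001110], append 0
= 100010011100

Answer: 100010011100 (2204)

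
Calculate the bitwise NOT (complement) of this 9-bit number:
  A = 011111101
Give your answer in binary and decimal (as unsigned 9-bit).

Flip each bit (0->1, 1->0):
  011111101
  100000010

Answer: 100000010 (258)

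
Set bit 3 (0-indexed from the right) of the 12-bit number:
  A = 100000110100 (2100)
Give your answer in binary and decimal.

Mask = 1 << 3 = 000000001000
Bit 3 of A is 0, so OR-ing with the mask flips it to 1.
  100000110100
| 000000001000
--------------
  100000111100

Answer: 100000111100 (2108)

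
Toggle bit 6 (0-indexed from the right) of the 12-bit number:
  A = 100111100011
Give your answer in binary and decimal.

Mask = 1 << 6 = 000001000000
Bit 6 of A is 1; XOR with the mask flips it to 0.
  100111100011
^ 000001000000
--------------
  100110100011

Answer: 100110100011 (2467)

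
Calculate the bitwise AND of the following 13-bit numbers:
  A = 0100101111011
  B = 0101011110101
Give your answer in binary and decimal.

Apply & to each column (1 only where both bits are 1):
  0100101111011
& 0101011110101
---------------
  0100001110001

Answer: 0100001110001 (2161)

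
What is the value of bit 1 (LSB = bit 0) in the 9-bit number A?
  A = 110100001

Bit 1 is the 2nd from the right.
  110100001
         ^
That bit is 0.

Answer: 0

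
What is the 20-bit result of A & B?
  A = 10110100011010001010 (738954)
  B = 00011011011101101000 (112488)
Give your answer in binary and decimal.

Apply & to each column (1 only where both bits are 1):
  10110100011010001010
& 00011011011101101000
----------------------
  00010000011000001000

Answer: 00010000011000001000 (67080)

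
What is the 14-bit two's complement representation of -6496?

1. Binary of +6496:  01100101100000
2. Invert bits:     10011010011111
3. Add 1:           10011010100000

Answer: 10011010100000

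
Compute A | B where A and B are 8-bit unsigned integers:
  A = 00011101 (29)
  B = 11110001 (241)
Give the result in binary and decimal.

Apply | to each column (1 where either bit is 1):
  00011101
| 11110001
----------
  11111101

Answer: 11111101 (253)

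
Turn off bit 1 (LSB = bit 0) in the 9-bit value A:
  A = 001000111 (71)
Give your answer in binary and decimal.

Mask = ~(1 << 1) = 111111101
Bit 1 of A is 1, so AND-ing with the mask clears it to 0.
  001000111
& 111111101
-----------
  001000101

Answer: 001000101 (69)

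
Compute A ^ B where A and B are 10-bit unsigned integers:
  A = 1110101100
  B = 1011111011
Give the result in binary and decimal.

Apply ^ to each column (1 where bits differ):
  1110101100
^ 1011111011
------------
  0101010111

Answer: 0101010111 (343)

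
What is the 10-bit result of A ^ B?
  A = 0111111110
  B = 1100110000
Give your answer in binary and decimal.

Apply ^ to each column (1 where bits differ):
  0111111110
^ 1100110000
------------
  1011001110

Answer: 1011001110 (718)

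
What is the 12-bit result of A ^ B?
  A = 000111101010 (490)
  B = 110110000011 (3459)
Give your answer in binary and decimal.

Apply ^ to each column (1 where bits differ):
  000111101010
^ 110110000011
--------------
  110001101001

Answer: 110001101001 (3177)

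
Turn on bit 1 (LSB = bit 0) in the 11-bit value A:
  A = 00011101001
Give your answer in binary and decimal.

Mask = 1 << 1 = 00000000010
Bit 1 of A is 0, so OR-ing with the mask flips it to 1.
  00011101001
| 00000000010
-------------
  00011101011

Answer: 00011101011 (235)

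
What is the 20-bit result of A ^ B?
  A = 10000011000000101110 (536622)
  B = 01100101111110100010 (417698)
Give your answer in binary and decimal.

Apply ^ to each column (1 where bits differ):
  10000011000000101110
^ 01100101111110100010
----------------------
  11100110111110001100

Answer: 11100110111110001100 (946060)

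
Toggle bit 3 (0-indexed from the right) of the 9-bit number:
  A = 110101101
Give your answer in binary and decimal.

Mask = 1 << 3 = 000001000
Bit 3 of A is 1; XOR with the mask flips it to 0.
  110101101
^ 000001000
-----------
  110100101

Answer: 110100101 (421)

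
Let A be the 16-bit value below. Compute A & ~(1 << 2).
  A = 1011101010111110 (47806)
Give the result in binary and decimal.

Mask = ~(1 << 2) = 1111111111111011
Bit 2 of A is 1, so AND-ing with the mask clears it to 0.
  1011101010111110
& 1111111111111011
------------------
  1011101010111010

Answer: 1011101010111010 (47802)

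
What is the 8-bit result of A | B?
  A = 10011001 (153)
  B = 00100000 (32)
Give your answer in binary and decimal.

Apply | to each column (1 where either bit is 1):
  10011001
| 00100000
----------
  10111001

Answer: 10111001 (185)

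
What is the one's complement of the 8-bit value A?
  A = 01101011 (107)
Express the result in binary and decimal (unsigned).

Flip each bit (0->1, 1->0):
  01101011
  10010100

Answer: 10010100 (148)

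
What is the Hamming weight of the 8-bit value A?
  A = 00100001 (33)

00100001
1-bits at positions (from bit 0 = LSB): 0, 5
Count = 2

Answer: 2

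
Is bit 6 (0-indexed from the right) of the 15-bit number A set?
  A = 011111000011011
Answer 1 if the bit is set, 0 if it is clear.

Bit 6 is the 7th from the right.
  011111000011011
          ^
That bit is 0.

Answer: 0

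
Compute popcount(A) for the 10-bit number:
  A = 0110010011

0110010011
1-bits at positions (from bit 0 = LSB): 0, 1, 4, 7, 8
Count = 5

Answer: 5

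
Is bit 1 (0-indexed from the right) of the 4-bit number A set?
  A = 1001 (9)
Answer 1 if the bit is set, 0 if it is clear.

Bit 1 is the 2nd from the right.
  1001
    ^
That bit is 0.

Answer: 0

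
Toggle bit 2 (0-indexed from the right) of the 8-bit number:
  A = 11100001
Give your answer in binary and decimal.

Mask = 1 << 2 = 00000100
Bit 2 of A is 0; XOR with the mask flips it to 1.
  11100001
^ 00000100
----------
  11100101

Answer: 11100101 (229)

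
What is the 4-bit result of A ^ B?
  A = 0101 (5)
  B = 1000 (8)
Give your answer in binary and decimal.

Apply ^ to each column (1 where bits differ):
  0101
^ 1000
------
  1101

Answer: 1101 (13)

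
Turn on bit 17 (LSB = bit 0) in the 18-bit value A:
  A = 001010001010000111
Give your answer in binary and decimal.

Mask = 1 << 17 = 100000000000000000
Bit 17 of A is 0, so OR-ing with the mask flips it to 1.
  001010001010000111
| 100000000000000000
--------------------
  101010001010000111

Answer: 101010001010000111 (172679)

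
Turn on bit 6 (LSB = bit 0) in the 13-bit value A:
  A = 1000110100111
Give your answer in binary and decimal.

Mask = 1 << 6 = 0000001000000
Bit 6 of A is 0, so OR-ing with the mask flips it to 1.
  1000110100111
| 0000001000000
---------------
  1000111100111

Answer: 1000111100111 (4583)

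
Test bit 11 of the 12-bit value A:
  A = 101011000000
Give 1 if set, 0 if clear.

Bit 11 is the 12th from the right.
  101011000000
  ^
That bit is 1.

Answer: 1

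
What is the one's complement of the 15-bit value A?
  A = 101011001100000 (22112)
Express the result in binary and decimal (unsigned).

Flip each bit (0->1, 1->0):
  101011001100000
  010100110011111

Answer: 010100110011111 (10655)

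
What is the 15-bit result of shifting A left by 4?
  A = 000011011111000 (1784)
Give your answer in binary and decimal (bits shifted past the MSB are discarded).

Shift left by 4: drop the top 4 bit(s), append 4 zero(s) on the right.
  000011011111000  ->  discard [0000], keep [11011111000], append 0000
= 110111110000000

Answer: 110111110000000 (28544)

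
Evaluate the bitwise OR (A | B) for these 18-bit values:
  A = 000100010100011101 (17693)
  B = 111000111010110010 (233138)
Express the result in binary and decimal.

Apply | to each column (1 where either bit is 1):
  000100010100011101
| 111000111010110010
--------------------
  111100111110111111

Answer: 111100111110111111 (249791)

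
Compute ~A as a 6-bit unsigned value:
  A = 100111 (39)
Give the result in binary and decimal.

Flip each bit (0->1, 1->0):
  100111
  011000

Answer: 011000 (24)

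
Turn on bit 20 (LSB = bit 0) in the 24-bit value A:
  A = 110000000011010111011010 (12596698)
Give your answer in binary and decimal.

Mask = 1 << 20 = 000100000000000000000000
Bit 20 of A is 0, so OR-ing with the mask flips it to 1.
  110000000011010111011010
| 000100000000000000000000
--------------------------
  110100000011010111011010

Answer: 110100000011010111011010 (13645274)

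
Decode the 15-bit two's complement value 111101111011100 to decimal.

MSB is 1, so the value is negative. Find the magnitude:
1. Invert bits:  000010000100011
2. Add 1:        000010000100100  = 1060
3. Apply sign:   -1060

Answer: -1060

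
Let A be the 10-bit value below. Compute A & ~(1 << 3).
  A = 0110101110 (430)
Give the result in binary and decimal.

Mask = ~(1 << 3) = 1111110111
Bit 3 of A is 1, so AND-ing with the mask clears it to 0.
  0110101110
& 1111110111
------------
  0110100110

Answer: 0110100110 (422)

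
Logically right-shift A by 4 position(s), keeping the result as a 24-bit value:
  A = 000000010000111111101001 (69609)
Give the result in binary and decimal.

Logical shift right by 4: drop the bottom 4 bit(s), prepend 4 zero(s) on the left.
  000000010000111111101001  ->  keep [00000001000011111110], discard [1001], prepend 0000
= 000000000001000011111110

Answer: 000000000001000011111110 (4350)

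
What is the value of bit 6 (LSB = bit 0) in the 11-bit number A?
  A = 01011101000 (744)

Bit 6 is the 7th from the right.
  01011101000
      ^
That bit is 1.

Answer: 1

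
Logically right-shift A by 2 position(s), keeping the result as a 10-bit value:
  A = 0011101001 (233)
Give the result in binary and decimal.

Logical shift right by 2: drop the bottom 2 bit(s), prepend 2 zero(s) on the left.
  0011101001  ->  keep [00111010], discard [01], prepend 00
= 0000111010

Answer: 0000111010 (58)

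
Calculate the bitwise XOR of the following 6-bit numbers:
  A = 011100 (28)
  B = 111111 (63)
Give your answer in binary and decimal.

Apply ^ to each column (1 where bits differ):
  011100
^ 111111
--------
  100011

Answer: 100011 (35)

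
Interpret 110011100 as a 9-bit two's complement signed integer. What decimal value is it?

MSB is 1, so the value is negative. Find the magnitude:
1. Invert bits:  001100011
2. Add 1:        001100100  = 100
3. Apply sign:   -100

Answer: -100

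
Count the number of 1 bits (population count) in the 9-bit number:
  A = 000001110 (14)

000001110
1-bits at positions (from bit 0 = LSB): 1, 2, 3
Count = 3

Answer: 3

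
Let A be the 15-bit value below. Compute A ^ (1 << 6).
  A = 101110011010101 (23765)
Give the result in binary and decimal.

Mask = 1 << 6 = 000000001000000
Bit 6 of A is 1; XOR with the mask flips it to 0.
  101110011010101
^ 000000001000000
-----------------
  101110010010101

Answer: 101110010010101 (23701)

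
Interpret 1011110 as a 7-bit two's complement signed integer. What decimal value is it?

MSB is 1, so the value is negative. Find the magnitude:
1. Invert bits:  0100001
2. Add 1:        0100010  = 34
3. Apply sign:   -34

Answer: -34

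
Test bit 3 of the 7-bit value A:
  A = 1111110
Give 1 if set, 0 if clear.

Bit 3 is the 4th from the right.
  1111110
     ^
That bit is 1.

Answer: 1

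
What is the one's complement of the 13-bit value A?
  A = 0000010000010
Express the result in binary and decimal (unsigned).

Flip each bit (0->1, 1->0):
  0000010000010
  1111101111101

Answer: 1111101111101 (8061)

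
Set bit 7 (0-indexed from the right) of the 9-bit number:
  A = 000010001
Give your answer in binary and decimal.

Mask = 1 << 7 = 010000000
Bit 7 of A is 0, so OR-ing with the mask flips it to 1.
  000010001
| 010000000
-----------
  010010001

Answer: 010010001 (145)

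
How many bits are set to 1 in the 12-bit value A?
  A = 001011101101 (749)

001011101101
1-bits at positions (from bit 0 = LSB): 0, 2, 3, 5, 6, 7, 9
Count = 7

Answer: 7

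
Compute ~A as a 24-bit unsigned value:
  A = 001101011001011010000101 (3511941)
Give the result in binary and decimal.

Flip each bit (0->1, 1->0):
  001101011001011010000101
  110010100110100101111010

Answer: 110010100110100101111010 (13265274)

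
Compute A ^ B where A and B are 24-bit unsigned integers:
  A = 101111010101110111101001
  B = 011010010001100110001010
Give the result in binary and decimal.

Apply ^ to each column (1 where bits differ):
  101111010101110111101001
^ 011010010001100110001010
--------------------------
  110101000100010001100011

Answer: 110101000100010001100011 (13911139)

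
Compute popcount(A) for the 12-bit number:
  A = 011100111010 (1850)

011100111010
1-bits at positions (from bit 0 = LSB): 1, 3, 4, 5, 8, 9, 10
Count = 7

Answer: 7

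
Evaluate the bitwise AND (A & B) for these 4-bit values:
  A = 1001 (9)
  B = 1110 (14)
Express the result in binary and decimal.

Apply & to each column (1 only where both bits are 1):
  1001
& 1110
------
  1000

Answer: 1000 (8)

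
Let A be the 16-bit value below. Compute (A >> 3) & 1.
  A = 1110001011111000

Bit 3 is the 4th from the right.
  1110001011111000
              ^
That bit is 1.

Answer: 1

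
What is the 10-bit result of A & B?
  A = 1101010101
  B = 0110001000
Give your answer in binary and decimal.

Apply & to each column (1 only where both bits are 1):
  1101010101
& 0110001000
------------
  0100000000

Answer: 0100000000 (256)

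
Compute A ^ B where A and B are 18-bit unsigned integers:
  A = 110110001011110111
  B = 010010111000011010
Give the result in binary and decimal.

Apply ^ to each column (1 where bits differ):
  110110001011110111
^ 010010111000011010
--------------------
  100100110011101101

Answer: 100100110011101101 (150765)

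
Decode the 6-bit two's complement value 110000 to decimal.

MSB is 1, so the value is negative. Find the magnitude:
1. Invert bits:  001111
2. Add 1:        010000  = 16
3. Apply sign:   -16

Answer: -16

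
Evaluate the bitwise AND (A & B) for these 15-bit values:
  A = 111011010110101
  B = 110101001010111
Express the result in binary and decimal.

Apply & to each column (1 only where both bits are 1):
  111011010110101
& 110101001010111
-----------------
  110001000010101

Answer: 110001000010101 (25109)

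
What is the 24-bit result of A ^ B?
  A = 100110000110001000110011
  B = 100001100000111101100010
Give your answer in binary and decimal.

Apply ^ to each column (1 where bits differ):
  100110000110001000110011
^ 100001100000111101100010
--------------------------
  000111100110110101010001

Answer: 000111100110110101010001 (1994065)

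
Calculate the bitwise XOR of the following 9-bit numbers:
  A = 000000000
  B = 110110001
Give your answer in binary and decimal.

Apply ^ to each column (1 where bits differ):
  000000000
^ 110110001
-----------
  110110001

Answer: 110110001 (433)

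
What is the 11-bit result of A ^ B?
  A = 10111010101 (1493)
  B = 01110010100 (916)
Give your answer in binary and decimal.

Apply ^ to each column (1 where bits differ):
  10111010101
^ 01110010100
-------------
  11001000001

Answer: 11001000001 (1601)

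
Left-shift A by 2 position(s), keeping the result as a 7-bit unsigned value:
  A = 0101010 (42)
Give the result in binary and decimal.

Shift left by 2: drop the top 2 bit(s), append 2 zero(s) on the right.
  0101010  ->  discard [01], keep [01010], append 00
= 0101000

Answer: 0101000 (40)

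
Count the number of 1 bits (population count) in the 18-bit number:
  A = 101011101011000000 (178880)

101011101011000000
1-bits at positions (from bit 0 = LSB): 6, 7, 9, 11, 12, 13, 15, 17
Count = 8

Answer: 8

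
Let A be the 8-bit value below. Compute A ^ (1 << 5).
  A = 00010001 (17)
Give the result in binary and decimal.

Mask = 1 << 5 = 00100000
Bit 5 of A is 0; XOR with the mask flips it to 1.
  00010001
^ 00100000
----------
  00110001

Answer: 00110001 (49)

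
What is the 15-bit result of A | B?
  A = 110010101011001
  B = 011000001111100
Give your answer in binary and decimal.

Apply | to each column (1 where either bit is 1):
  110010101011001
| 011000001111100
-----------------
  111010101111101

Answer: 111010101111101 (30077)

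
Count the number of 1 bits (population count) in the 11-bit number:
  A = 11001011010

11001011010
1-bits at positions (from bit 0 = LSB): 1, 3, 4, 6, 9, 10
Count = 6

Answer: 6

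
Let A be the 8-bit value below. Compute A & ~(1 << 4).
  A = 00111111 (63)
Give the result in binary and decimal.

Mask = ~(1 << 4) = 11101111
Bit 4 of A is 1, so AND-ing with the mask clears it to 0.
  00111111
& 11101111
----------
  00101111

Answer: 00101111 (47)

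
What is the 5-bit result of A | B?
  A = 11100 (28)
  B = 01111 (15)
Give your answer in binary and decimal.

Apply | to each column (1 where either bit is 1):
  11100
| 01111
-------
  11111

Answer: 11111 (31)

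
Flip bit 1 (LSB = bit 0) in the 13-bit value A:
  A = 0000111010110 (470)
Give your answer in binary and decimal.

Mask = 1 << 1 = 0000000000010
Bit 1 of A is 1; XOR with the mask flips it to 0.
  0000111010110
^ 0000000000010
---------------
  0000111010100

Answer: 0000111010100 (468)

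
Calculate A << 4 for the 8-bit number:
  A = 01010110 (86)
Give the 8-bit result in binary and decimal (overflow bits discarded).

Shift left by 4: drop the top 4 bit(s), append 4 zero(s) on the right.
  01010110  ->  discard [0101], keep [0110], append 0000
= 01100000

Answer: 01100000 (96)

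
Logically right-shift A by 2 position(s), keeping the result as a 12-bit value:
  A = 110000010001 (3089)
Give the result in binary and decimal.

Logical shift right by 2: drop the bottom 2 bit(s), prepend 2 zero(s) on the left.
  110000010001  ->  keep [1100000100], discard [01], prepend 00
= 001100000100

Answer: 001100000100 (772)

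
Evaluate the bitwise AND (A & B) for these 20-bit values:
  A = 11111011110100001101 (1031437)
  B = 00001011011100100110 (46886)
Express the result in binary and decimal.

Apply & to each column (1 only where both bits are 1):
  11111011110100001101
& 00001011011100100110
----------------------
  00001011010100000100

Answer: 00001011010100000100 (46340)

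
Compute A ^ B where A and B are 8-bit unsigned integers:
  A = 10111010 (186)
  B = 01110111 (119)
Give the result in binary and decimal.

Apply ^ to each column (1 where bits differ):
  10111010
^ 01110111
----------
  11001101

Answer: 11001101 (205)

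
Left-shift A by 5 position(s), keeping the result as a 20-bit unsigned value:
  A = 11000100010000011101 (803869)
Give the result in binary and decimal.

Shift left by 5: drop the top 5 bit(s), append 5 zero(s) on the right.
  11000100010000011101  ->  discard [11000], keep [100010000011101], append 00000
= 10001000001110100000

Answer: 10001000001110100000 (557984)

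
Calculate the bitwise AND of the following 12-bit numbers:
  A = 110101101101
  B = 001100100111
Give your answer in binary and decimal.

Apply & to each column (1 only where both bits are 1):
  110101101101
& 001100100111
--------------
  000100100101

Answer: 000100100101 (293)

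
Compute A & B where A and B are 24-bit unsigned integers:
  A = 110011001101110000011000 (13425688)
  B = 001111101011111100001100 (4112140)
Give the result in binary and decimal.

Apply & to each column (1 only where both bits are 1):
  110011001101110000011000
& 001111101011111100001100
--------------------------
  000011001001110000001000

Answer: 000011001001110000001000 (826376)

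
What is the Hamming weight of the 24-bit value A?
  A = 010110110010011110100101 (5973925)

010110110010011110100101
1-bits at positions (from bit 0 = LSB): 0, 2, 5, 7, 8, 9, 10, 13, 16, 17, 19, 20, 22
Count = 13

Answer: 13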